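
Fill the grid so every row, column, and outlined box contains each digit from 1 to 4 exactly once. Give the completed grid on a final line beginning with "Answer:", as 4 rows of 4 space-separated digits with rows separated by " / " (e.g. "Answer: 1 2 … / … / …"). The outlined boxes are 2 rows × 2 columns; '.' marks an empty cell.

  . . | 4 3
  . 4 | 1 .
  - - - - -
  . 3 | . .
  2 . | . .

Step 1. [r4c2∈{1}] nothing but 1 survives at r4c2. So r4c2=1.
Step 2. [r3c4∈{1,2,4}] r3c4 is the only open cell in row 3 admitting 1 ⇒ r3c4=1.
Step 3. [r4c4∈{4}] r4c4 is down to just 4, so r4c4=4.
Step 4. [r2c4∈{2}] nothing but 2 survives at r2c4, so r2c4=2.
Step 5. [r3c1∈{4}] nothing but 4 survives at r3c1, so r3c1=4.
Step 6. [r3c3∈{2}] only 2 remains possible at r3c3 ⇒ r3c3=2.
Step 7. [r2c1∈{3}] nothing but 3 survives at r2c1, so r2c1=3.
Step 8. [r4c3∈{3}] only 3 remains possible at r4c3 ⇒ r4c3=3.
Step 9. [r1c1∈{1}] r1c1 has the single candidate 1, so r1c1=1.
Step 10. [r1c2∈{2}] nothing but 2 survives at r1c2, so r1c2=2.

Answer: 1 2 4 3 / 3 4 1 2 / 4 3 2 1 / 2 1 3 4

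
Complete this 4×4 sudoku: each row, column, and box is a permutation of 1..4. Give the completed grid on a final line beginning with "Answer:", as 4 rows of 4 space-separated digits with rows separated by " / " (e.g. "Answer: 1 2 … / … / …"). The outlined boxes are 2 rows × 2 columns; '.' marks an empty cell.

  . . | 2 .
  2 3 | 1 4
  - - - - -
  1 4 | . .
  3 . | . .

Step 1. [r3c4∈{2,3}] 2 has one home in row 3: r3c4 ⇒ r3c4=2.
Step 2. [r1c4∈{3}] nothing but 3 survives at r1c4 ⇒ r1c4=3.
Step 3. [r1c1∈{4}] nothing but 4 survives at r1c1 ⇒ r1c1=4.
Step 4. [r3c3∈{3}] r3c3's peers cover all but 3, so r3c3=3.
Step 5. [r4c4∈{1}] nothing but 1 survives at r4c4 ⇒ r4c4=1.
Step 6. [r1c2∈{1}] r1c2 is down to just 1 ⇒ r1c2=1.
Step 7. [r4c2∈{2}] r4c2 has the single candidate 2. So r4c2=2.
Step 8. [r4c3∈{4}] r4c3 is down to just 4. So r4c3=4.

Answer: 4 1 2 3 / 2 3 1 4 / 1 4 3 2 / 3 2 4 1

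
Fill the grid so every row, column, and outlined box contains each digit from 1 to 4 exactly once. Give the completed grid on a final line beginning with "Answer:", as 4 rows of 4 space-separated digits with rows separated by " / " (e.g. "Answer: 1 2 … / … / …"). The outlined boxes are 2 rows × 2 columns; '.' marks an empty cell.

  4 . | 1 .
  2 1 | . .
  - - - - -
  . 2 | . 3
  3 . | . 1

Step 1. [r3c3∈{4}] nothing but 4 survives at r3c3 ⇒ r3c3=4.
Step 2. [r4c2∈{4}] r4c2's peers cover all but 4, so r4c2=4.
Step 3. [r3c1∈{1}] r3c1 has the single candidate 1. So r3c1=1.
Step 4. [r2c3∈{3}] nothing but 3 survives at r2c3, so r2c3=3.
Step 5. [r1c2∈{3}] r1c2's peers cover all but 3. So r1c2=3.
Step 6. [r2c4∈{4}] nothing but 4 survives at r2c4, so r2c4=4.
Step 7. [r1c4∈{2}] nothing but 2 survives at r1c4. So r1c4=2.
Step 8. [r4c3∈{2}] nothing but 2 survives at r4c3, so r4c3=2.

Answer: 4 3 1 2 / 2 1 3 4 / 1 2 4 3 / 3 4 2 1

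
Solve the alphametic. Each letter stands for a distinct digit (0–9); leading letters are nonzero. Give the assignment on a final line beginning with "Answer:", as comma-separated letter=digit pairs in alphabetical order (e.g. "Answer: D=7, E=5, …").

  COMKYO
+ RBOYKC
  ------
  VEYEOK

Step 1. [col 1: O + C ≡ K (mod 10)] column 1 (O + C ≡ K (mod 10), carry-in 0) doesn't pin O yet; pick O=4 and continue, so O=4.
Step 2. [col 1: O + C ≡ K (mod 10)] K=6 is one option consistent with column 1 (O + C ≡ K (mod 10), carry-in 0) — take it, so K=6.
Step 3. [col 1: O + C ≡ K (mod 10)] column 1 reads O+C+carry(0)=K with O=4, K=6; with digits 4,6 already taken and all letters distinct, the only value for C is 2 ⇒ C=2.
Step 4. [col 2: Y + K ≡ O (mod 10)] column 2 reads Y+K+carry(0)=O with K=6, O=4; with digits 2,4,6 already taken and all letters distinct, the only value for Y is 8 ⇒ Y=8.
Step 5. [col 3: K + Y ≡ E (mod 10)] in column 3 we have K+Y≡E with carry-in 1; given K=6, Y=8 and digits 2,4,6,8 already taken and all letters distinct, that pins E to 5, so E=5.
Step 6. [col 4: M + O ≡ Y (mod 10)] from column 4 (O=4, Y=8, carry-in 1, digits 2,4,5,6,8 already taken and all letters distinct): M must equal 3 ⇒ M=3.
Step 7. [col 5: O + B ≡ E (mod 10)] column 5 reads O+B+carry(0)=E with O=4, E=5; with digits 2,3,4,5,6,8 already taken and all letters distinct, the only value for B is 1, so B=1.
Step 8. [col 6: C + R ≡ V (mod 10)] column 6: given C=2, carry-in 0, and digits 1,2,3,4,5,6,8 already taken and all letters distinct, C+R≡V (mod 10) forces V=9 ⇒ V=9.
Step 9. [col 6: C + R ≡ V (mod 10)] column 6: given C=2, V=9, carry-in 0, and digits 1,2,3,4,5,6,8,9 already taken and all letters distinct, C+R≡V (mod 10) forces R=7 ⇒ R=7.

Answer: B=1, C=2, E=5, K=6, M=3, O=4, R=7, V=9, Y=8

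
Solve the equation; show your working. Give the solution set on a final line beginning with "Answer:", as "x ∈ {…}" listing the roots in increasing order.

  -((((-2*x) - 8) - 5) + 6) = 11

Step 1. [-((((-2*x) - 8) - 5) + 6) = 11] flip signs both sides, so neg: (((-2*x) - 8) - 5) + 6 = -11.
Step 2. [(((-2*x) - 8) - 5) + 6 = -11] 6 comes off first (subtract 6), so sub: ((-2*x) - 8) - 5 = -17.
Step 3. [((-2*x) - 8) - 5 = -17] 5 comes off first (add 5) ⇒ sub: (-2*x) - 8 = -12.
Step 4. [(-2*x) - 8 = -12] common factor -2 (LHS and -12) — divide through. So factor: x + 4 = 6.
Step 5. [x + 4 = 6] 4 comes off first (subtract 4), so sub: x = 2.

Answer: x ∈ {2}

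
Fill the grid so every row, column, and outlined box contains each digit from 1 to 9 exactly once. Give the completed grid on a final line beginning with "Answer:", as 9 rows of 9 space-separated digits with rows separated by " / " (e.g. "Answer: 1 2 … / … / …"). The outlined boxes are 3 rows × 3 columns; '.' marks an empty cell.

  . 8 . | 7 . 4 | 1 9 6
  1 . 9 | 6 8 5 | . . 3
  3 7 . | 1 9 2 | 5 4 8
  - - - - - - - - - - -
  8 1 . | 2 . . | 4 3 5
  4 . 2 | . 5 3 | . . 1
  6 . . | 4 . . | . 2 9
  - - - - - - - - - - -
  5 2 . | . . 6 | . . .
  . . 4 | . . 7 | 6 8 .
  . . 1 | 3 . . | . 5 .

Step 1. [r9c1∈{7,9}] r9c1 is the only open cell in col 1 admitting 7. So r9c1=7.
Step 2. [r8c5∈{1,2}] r8c5 is the only open cell in row 8 admitting 1. So r8c5=1.
Step 3. [r5c2∈{9}] nothing but 9 survives at r5c2. So r5c2=9.
Step 4. [r2c8∈{7}] r2c8 has the single candidate 7. So r2c8=7.
Step 5. [r9c6∈{8,9}] 8 has one home in row 9: r9c6 ⇒ r9c6=8.
Step 6. [r9c5∈{2,4}] col 5 places 2 nowhere but r9c5 ⇒ r9c5=2.
Step 7. [r7c7∈{3,7,9}] r7c7 is the only open cell in col 7 admitting 3, so r7c7=3.
Step 8. [r6c3∈{3,5,7}] in col 3, 3 fits only at r6c3, so r6c3=3.
Step 9. [r6c7∈{7,8}] across row 6, 8 lands solely at r6c7 ⇒ r6c7=8.
Step 10. [r7c4∈{9}] r7c4's peers cover all but 9 ⇒ r7c4=9.
Step 11. [r7c5∈{4}] nothing but 4 survives at r7c5 ⇒ r7c5=4.
Step 12. [r6c5∈{7}] nothing but 7 survives at r6c5. So r6c5=7.
Step 13. [r8c2∈{3}] r8c2 is down to just 3, so r8c2=3.
Step 14. [r2c7∈{2}] r2c7's peers cover all but 2, so r2c7=2.
Step 15. [r5c4∈{8}] r5c4's peers cover all but 8 ⇒ r5c4=8.
Step 16. [r6c6∈{1}] r6c6 has the single candidate 1. So r6c6=1.
Step 17. [r6c2∈{5}] r6c2's peers cover all but 5. So r6c2=5.
Step 18. [r3c3∈{6}] r3c3 has the single candidate 6. So r3c3=6.
Step 19. [r5c8∈{6}] r5c8's peers cover all but 6, so r5c8=6.
Step 20. [r8c9∈{2}] r8c9 is down to just 2. So r8c9=2.
Step 21. [r7c3∈{8}] r7c3's peers cover all but 8, so r7c3=8.
Step 22. [r1c1∈{2}] nothing but 2 survives at r1c1, so r1c1=2.
Step 23. [r9c2∈{6}] only 6 remains possible at r9c2, so r9c2=6.
Step 24. [r8c1∈{9}] r8c1's peers cover all but 9, so r8c1=9.
Step 25. [r7c8∈{1}] r7c8's peers cover all but 1 ⇒ r7c8=1.
Step 26. [r5c7∈{7}] r5c7's peers cover all but 7. So r5c7=7.
Step 27. [r1c5∈{3}] r1c5 is down to just 3 ⇒ r1c5=3.
Step 28. [r4c3∈{7}] r4c3 is down to just 7. So r4c3=7.
Step 29. [r2c2∈{4}] only 4 remains possible at r2c2. So r2c2=4.
Step 30. [r9c7∈{9}] only 9 remains possible at r9c7. So r9c7=9.
Step 31. [r4c5∈{6}] r4c5 has the single candidate 6. So r4c5=6.
Step 32. [r9c9∈{4}] r9c9 has the single candidate 4 ⇒ r9c9=4.
Step 33. [r1c3∈{5}] r1c3's peers cover all but 5. So r1c3=5.
Step 34. [r7c9∈{7}] nothing but 7 survives at r7c9 ⇒ r7c9=7.
Step 35. [r8c4∈{5}] r8c4 is down to just 5 ⇒ r8c4=5.
Step 36. [r4c6∈{9}] only 9 remains possible at r4c6. So r4c6=9.

Answer: 2 8 5 7 3 4 1 9 6 / 1 4 9 6 8 5 2 7 3 / 3 7 6 1 9 2 5 4 8 / 8 1 7 2 6 9 4 3 5 / 4 9 2 8 5 3 7 6 1 / 6 5 3 4 7 1 8 2 9 / 5 2 8 9 4 6 3 1 7 / 9 3 4 5 1 7 6 8 2 / 7 6 1 3 2 8 9 5 4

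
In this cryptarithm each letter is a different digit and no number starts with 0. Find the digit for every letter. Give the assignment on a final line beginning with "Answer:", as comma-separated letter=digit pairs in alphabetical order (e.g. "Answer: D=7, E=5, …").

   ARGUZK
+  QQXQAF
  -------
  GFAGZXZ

Step 1. [col 1: K + F ≡ Z (mod 10)] several values work for Z in column 1 (K + F ≡ Z (mod 10), carry-in 0); try Z=5, so Z=5.
Step 2. [col 1: K + F ≡ Z (mod 10)] F=2 is one option consistent with column 1 (K + F ≡ Z (mod 10), carry-in 0) — take it. So F=2.
Step 3. [col 1: K + F ≡ Z (mod 10)] from column 1 (F=2, Z=5, carry-in 0, digits 2,5 already taken and all letters distinct): K must equal 3. So K=3.
Step 4. [col 2: Z + A ≡ X (mod 10)] no forcing yet in column 2 (carry-in 0); X=9 is free and consistent — try it. So X=9.
Step 5. [col 2: Z + A ≡ X (mod 10)] from column 2 (Z=5, X=9, carry-in 0, digits 2,3,5,9 already taken and all letters distinct): A must equal 4. So A=4.
Step 6. [col 3: U + Q ≡ Z (mod 10)] no forcing yet in column 3 (carry-in 0); Q=7 is free and consistent — try it ⇒ Q=7.
Step 7. [col 3: U + Q ≡ Z (mod 10)] column 3: given Q=7, Z=5, carry-in 0, and digits 2,3,4,5,7,9 already taken and all letters distinct, U+Q≡Z (mod 10) forces U=8, so U=8.
Step 8. [col 4: G + X ≡ G (mod 10)] G=1 is one option consistent with column 4 (G + X ≡ G (mod 10), carry-in 1) — take it ⇒ G=1.
Step 9. [col 5: R + Q ≡ A (mod 10)] in column 5 we have R+Q≡A with carry-in 1; given Q=7, A=4 and digits 1,2,3,4,5,7,8,9 already taken and all letters distinct, that pins R to 6, so R=6.

Answer: A=4, F=2, G=1, K=3, Q=7, R=6, U=8, X=9, Z=5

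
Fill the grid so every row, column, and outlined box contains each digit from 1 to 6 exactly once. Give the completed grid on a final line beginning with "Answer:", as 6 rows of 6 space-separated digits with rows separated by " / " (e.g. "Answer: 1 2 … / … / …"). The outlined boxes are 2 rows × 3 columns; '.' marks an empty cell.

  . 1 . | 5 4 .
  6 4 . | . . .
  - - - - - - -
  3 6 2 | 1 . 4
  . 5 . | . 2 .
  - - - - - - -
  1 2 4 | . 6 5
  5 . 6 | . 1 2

Step 1. [r2c5∈{3}] r2c5 has the single candidate 3. So r2c5=3.
Step 2. [r5c4∈{3}] r5c4 has the single candidate 3 ⇒ r5c4=3.
Step 3. [r4c6∈{3,6}] r4c6 is the only open cell in row 4 admitting 3 ⇒ r4c6=3.
Step 4. [r4c4∈{6}] r4c4 is down to just 6 ⇒ r4c4=6.
Step 5. [r2c4∈{2}] only 2 remains possible at r2c4 ⇒ r2c4=2.
Step 6. [r1c1∈{2}] nothing but 2 survives at r1c1, so r1c1=2.
Step 7. [r1c3∈{3}] nothing but 3 survives at r1c3. So r1c3=3.
Step 8. [r3c5∈{5}] r3c5 is down to just 5 ⇒ r3c5=5.
Step 9. [r2c6∈{1}] nothing but 1 survives at r2c6 ⇒ r2c6=1.
Step 10. [r4c1∈{4}] r4c1 has the single candidate 4 ⇒ r4c1=4.
Step 11. [r2c3∈{5}] r2c3 is down to just 5, so r2c3=5.
Step 12. [r4c3∈{1}] r4c3 has the single candidate 1 ⇒ r4c3=1.
Step 13. [r6c4∈{4}] only 4 remains possible at r6c4 ⇒ r6c4=4.
Step 14. [r6c2∈{3}] r6c2's peers cover all but 3. So r6c2=3.
Step 15. [r1c6∈{6}] only 6 remains possible at r1c6 ⇒ r1c6=6.

Answer: 2 1 3 5 4 6 / 6 4 5 2 3 1 / 3 6 2 1 5 4 / 4 5 1 6 2 3 / 1 2 4 3 6 5 / 5 3 6 4 1 2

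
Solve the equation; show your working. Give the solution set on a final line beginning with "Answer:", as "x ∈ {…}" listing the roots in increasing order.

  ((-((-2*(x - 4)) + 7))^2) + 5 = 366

Step 1. [((-((-2*(x - 4)) + 7))^2) + 5 = 366] +5 is outermost — subtract 5 both sides. So sub: (-((-2*(x - 4)) + 7))^2 = 361.
Step 2. [(-((-2*(x - 4)) + 7))^2 = 361] LHS squared, RHS 361 ≥ 0: apply √ (±). So sqrt: -((-2*(x - 4)) + 7) = 19 or -19.
Step 3. [-((-2*(x - 4)) + 7) = 19 or -19] flip signs both sides. So neg: (-2*(x - 4)) + 7 = -19 or 19.
Step 4. [(-2*(x - 4)) + 7 = -19 or 19] subtract 7: x sits inside (… + 7) ⇒ sub: -2*(x - 4) = -26 or 12.
Step 5. [-2*(x - 4) = -26 or 12] -2 out front; divide by -2, so div: x - 4 = 13 or -6.
Step 6. [x - 4 = 13 or -6] add 4: x sits inside (… - 4) ⇒ sub: x = 17 or -2.

Answer: x ∈ {-2, 17}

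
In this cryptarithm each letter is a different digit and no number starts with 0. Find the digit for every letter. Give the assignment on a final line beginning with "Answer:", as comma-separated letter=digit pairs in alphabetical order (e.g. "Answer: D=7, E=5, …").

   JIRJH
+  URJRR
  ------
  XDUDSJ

Step 1. [col 1: H + R ≡ J (mod 10)] column 1 (H + R ≡ J (mod 10), carry-in 0) doesn't pin H yet; pick H=2 and continue, so H=2.
Step 2. [X] X is the leading digit of a 6-digit sum of two 5-digit numbers; the final carry is exactly 1. So X=1.
Step 3. [col 1: H + R ≡ J (mod 10)] several values work for J in column 1 (H + R ≡ J (mod 10), carry-in 0); try J=8, so J=8.
Step 4. [col 1: H + R ≡ J (mod 10)] from column 1 (H=2, J=8, carry-in 0, digits 1,2,8 already taken and all letters distinct): R must equal 6. So R=6.
Step 5. [col 2: J + R ≡ S (mod 10)] from column 2 (J=8, R=6, carry-in 0, digits 1,2,6,8 already taken and all letters distinct): S must equal 4. So S=4.
Step 6. [col 3: R + J ≡ D (mod 10)] column 3: given R=6, J=8, carry-in 1, and digits 1,2,4,6,8 already taken and all letters distinct, R+J≡D (mod 10) forces D=5. So D=5.
Step 7. [col 4: I + R ≡ U (mod 10)] I=0 is one option consistent with column 4 (I + R ≡ U (mod 10), carry-in 1) — take it, so I=0.
Step 8. [col 4: I + R ≡ U (mod 10)] from column 4 (I=0, R=6, carry-in 1, digits 0,1,2,4,5,6,8 already taken and all letters distinct): U must equal 7. So U=7.

Answer: D=5, H=2, I=0, J=8, R=6, S=4, U=7, X=1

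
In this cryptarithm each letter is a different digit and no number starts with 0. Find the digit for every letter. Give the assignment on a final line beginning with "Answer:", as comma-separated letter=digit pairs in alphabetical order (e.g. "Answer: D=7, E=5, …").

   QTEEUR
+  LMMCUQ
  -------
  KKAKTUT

Step 1. [col 1: R + Q ≡ T (mod 10)] column 1 (R + Q ≡ T (mod 10), carry-in 0) doesn't pin R yet; pick R=2 and continue ⇒ R=2.
Step 2. [K] the sum has 7 digits but both addends have 6; that extra leading digit K is the final carry, namely 1. So K=1.
Step 3. [col 1: R + Q ≡ T (mod 10)] several values work for T in column 1 (R + Q ≡ T (mod 10), carry-in 0); try T=0. So T=0.
Step 4. [col 1: R + Q ≡ T (mod 10)] column 1 reads R+Q+carry(0)=T with R=2, T=0; with digits 0,1,2 already taken and all letters distinct, the only value for Q is 8, so Q=8.
Step 5. [col 2: U + U ≡ U (mod 10)] from column 2 (nothing yet, carry-in 1, digits 0,1,2,8 already taken and all letters distinct): U must equal 9. So U=9.
Step 6. [col 3: E + C ≡ T (mod 10)] C=5 is one option consistent with column 3 (E + C ≡ T (mod 10), carry-in 1) — take it, so C=5.
Step 7. [col 3: E + C ≡ T (mod 10)] from column 3 (C=5, T=0, carry-in 1, digits 0,1,2,5,8,9 already taken and all letters distinct): E must equal 4, so E=4.
Step 8. [col 4: E + M ≡ K (mod 10)] column 4: given E=4, K=1, carry-in 1, and digits 0,1,2,4,5,8,9 already taken and all letters distinct, E+M≡K (mod 10) forces M=6 ⇒ M=6.
Step 9. [col 5: T + M ≡ A (mod 10)] from column 5 (T=0, M=6, carry-in 1, digits 0,1,2,4,5,6,8,9 already taken and all letters distinct): A must equal 7 ⇒ A=7.
Step 10. [col 6: Q + L ≡ K (mod 10)] column 6: given Q=8, K=1, carry-in 0, and digits 0,1,2,4,5,6,7,8,9 already taken and all letters distinct, Q+L≡K (mod 10) forces L=3, so L=3.

Answer: A=7, C=5, E=4, K=1, L=3, M=6, Q=8, R=2, T=0, U=9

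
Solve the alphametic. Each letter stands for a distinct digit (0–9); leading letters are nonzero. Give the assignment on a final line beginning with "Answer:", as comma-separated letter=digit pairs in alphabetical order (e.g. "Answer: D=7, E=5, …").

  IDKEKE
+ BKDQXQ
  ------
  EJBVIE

Step 1. [col 1: E + Q ≡ E (mod 10)] in column 1 we have E+Q≡E with carry-in 0; given nothing yet and all letters distinct, none taken yet, that pins Q to 0 ⇒ Q=0.
Step 2. [col 1: E + Q ≡ E (mod 10)] column 1 (E + Q ≡ E (mod 10), carry-in 0) doesn't pin E yet; pick E=5 and continue. So E=5.
Step 3. [col 2: K + X ≡ I (mod 10)] I=3 is one option consistent with column 2 (K + X ≡ I (mod 10), carry-in 0) — take it. So I=3.
Step 4. [col 2: K + X ≡ I (mod 10)] no forcing yet in column 2 (carry-in 0); X=9 is free and consistent — try it, so X=9.
Step 5. [col 2: K + X ≡ I (mod 10)] column 2 reads K+X+carry(0)=I with X=9, I=3; with digits 0,3,5,9 already taken and all letters distinct, the only value for K is 4, so K=4.
Step 6. [col 3: E + Q ≡ V (mod 10)] column 3: given E=5, Q=0, carry-in 1, and digits 0,3,4,5,9 already taken and all letters distinct, E+Q≡V (mod 10) forces V=6 ⇒ V=6.
Step 7. [col 4: K + D ≡ B (mod 10)] B=1 is one option consistent with column 4 (K + D ≡ B (mod 10), carry-in 0) — take it. So B=1.
Step 8. [col 4: K + D ≡ B (mod 10)] column 4: given K=4, B=1, carry-in 0, and digits 0,1,3,4,5,6,9 already taken and all letters distinct, K+D≡B (mod 10) forces D=7, so D=7.
Step 9. [col 5: D + K ≡ J (mod 10)] column 5 reads D+K+carry(1)=J with D=7, K=4; with digits 0,1,3,4,5,6,7,9 already taken and all letters distinct, the only value for J is 2, so J=2.

Answer: B=1, D=7, E=5, I=3, J=2, K=4, Q=0, V=6, X=9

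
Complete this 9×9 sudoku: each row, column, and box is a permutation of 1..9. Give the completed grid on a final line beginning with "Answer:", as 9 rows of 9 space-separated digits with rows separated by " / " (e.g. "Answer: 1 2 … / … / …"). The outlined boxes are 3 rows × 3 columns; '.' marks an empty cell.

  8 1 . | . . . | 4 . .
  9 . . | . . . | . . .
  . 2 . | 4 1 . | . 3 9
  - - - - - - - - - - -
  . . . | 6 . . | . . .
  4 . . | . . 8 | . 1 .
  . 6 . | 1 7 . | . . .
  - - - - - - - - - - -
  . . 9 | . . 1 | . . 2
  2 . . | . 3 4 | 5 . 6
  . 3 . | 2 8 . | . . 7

Step 1. [r1c9∈{5}] r1c9 has the single candidate 5, so r1c9=5.
Step 2. [r3c7∈{6,7,8}] r3c7 is the only open cell in row 3 admitting 8, so r3c7=8.
Step 3. [r5c9∈{3}] nothing but 3 survives at r5c9. So r5c9=3.
Step 4. [r8c3∈{1,7,8}] row 8 places 1 nowhere but r8c3 ⇒ r8c3=1.
Step 5. [r4c5∈{2,4,5,9}] in col 5, 4 fits only at r4c5 ⇒ r4c5=4.
Step 6. [r4c9∈{8}] nothing but 8 survives at r4c9, so r4c9=8.
Step 7. [r5c7∈{2,6,7,9}] in row 5, 6 fits only at r5c7 ⇒ r5c7=6.
Step 8. [r2c4∈{3,5,7,8}] row 2 places 8 nowhere but r2c4 ⇒ r2c4=8.
Step 9. [r1c4∈{3,7,9}] in col 4, 3 fits only at r1c4 ⇒ r1c4=3.
Step 10. [r2c3∈{3,4,5,6,7}] r2c3 is the only open cell in row 2 admitting 3, so r2c3=3.
Step 11. [r9c3∈{4,5,6}] across col 3, 4 lands solely at r9c3. So r9c3=4.
Step 12. [r9c8∈{9}] only 9 remains possible at r9c8 ⇒ r9c8=9.
Step 13. [r4c1∈{1,3,5,7}] row 4 places 1 nowhere but r4c1, so r4c1=1.
Step 14. [r4c6∈{2,3,5,9}] across row 4, 3 lands solely at r4c6. So r4c6=3.
Step 15. [r7c8∈{4,8}] 4 has one home in row 7: r7c8, so r7c8=4.
Step 16. [r7c2∈{5,7,8}] across row 7, 8 lands solely at r7c2. So r7c2=8.
Step 17. [r8c2∈{7}] r8c2 has the single candidate 7. So r8c2=7.
Step 18. [r5c3∈{2,5,7}] 7 has one home in row 5: r5c3. So r5c3=7.
Step 19. [r5c5∈{2,5,9}] r5c5 is the only open cell in row 5 admitting 2, so r5c5=2.
Step 20. [r1c3∈{6}] r1c3 has the single candidate 6. So r1c3=6.
Step 21. [r3c6∈{5,6,7}] across row 3, 6 lands solely at r3c6, so r3c6=6.
Step 22. [r9c6∈{5}] r9c6's peers cover all but 5. So r9c6=5.
Step 23. [r3c3∈{5}] nothing but 5 survives at r3c3 ⇒ r3c3=5.
Step 24. [r4c3∈{2}] r4c3's peers cover all but 2, so r4c3=2.
Step 25. [r6c6∈{9}] r6c6's peers cover all but 9. So r6c6=9.
Step 26. [r2c8∈{2,6,7}] row 2 places 6 nowhere but r2c8. So r2c8=6.
Step 27. [r4c7∈{7,9}] 9 has one home in col 7: r4c7, so r4c7=9.
Step 28. [r2c7∈{1,2,7}] across col 7, 7 lands solely at r2c7, so r2c7=7.
Step 29. [r4c2∈{5}] nothing but 5 survives at r4c2, so r4c2=5.
Step 30. [r1c8∈{2}] r1c8 has the single candidate 2, so r1c8=2.
Step 31. [r7c5∈{6}] r7c5's peers cover all but 6. So r7c5=6.
Step 32. [r6c1∈{3}] r6c1 has the single candidate 3, so r6c1=3.
Step 33. [r2c2∈{4}] only 4 remains possible at r2c2. So r2c2=4.
Step 34. [r5c2∈{9}] nothing but 9 survives at r5c2 ⇒ r5c2=9.
Step 35. [r3c1∈{7}] r3c1 has the single candidate 7. So r3c1=7.
Step 36. [r6c9∈{4}] r6c9 is down to just 4 ⇒ r6c9=4.
Step 37. [r7c1∈{5}] nothing but 5 survives at r7c1 ⇒ r7c1=5.
Step 38. [r6c7∈{2}] only 2 remains possible at r6c7. So r6c7=2.
Step 39. [r2c5∈{5}] r2c5's peers cover all but 5 ⇒ r2c5=5.
Step 40. [r9c7∈{1}] r9c7 has the single candidate 1, so r9c7=1.
Step 41. [r9c1∈{6}] nothing but 6 survives at r9c1 ⇒ r9c1=6.
Step 42. [r7c7∈{3}] r7c7's peers cover all but 3, so r7c7=3.
Step 43. [r8c4∈{9}] nothing but 9 survives at r8c4 ⇒ r8c4=9.
Step 44. [r2c6∈{2}] nothing but 2 survives at r2c6. So r2c6=2.
Step 45. [r6c8∈{5}] nothing but 5 survives at r6c8, so r6c8=5.
Step 46. [r1c5∈{9}] r1c5's peers cover all but 9. So r1c5=9.
Step 47. [r7c4∈{7}] only 7 remains possible at r7c4, so r7c4=7.
Step 48. [r4c8∈{7}] only 7 remains possible at r4c8 ⇒ r4c8=7.
Step 49. [r2c9∈{1}] r2c9's peers cover all but 1 ⇒ r2c9=1.
Step 50. [r6c3∈{8}] r6c3's peers cover all but 8 ⇒ r6c3=8.
Step 51. [r8c8∈{8}] only 8 remains possible at r8c8, so r8c8=8.
Step 52. [r5c4∈{5}] r5c4's peers cover all but 5 ⇒ r5c4=5.
Step 53. [r1c6∈{7}] nothing but 7 survives at r1c6, so r1c6=7.

Answer: 8 1 6 3 9 7 4 2 5 / 9 4 3 8 5 2 7 6 1 / 7 2 5 4 1 6 8 3 9 / 1 5 2 6 4 3 9 7 8 / 4 9 7 5 2 8 6 1 3 / 3 6 8 1 7 9 2 5 4 / 5 8 9 7 6 1 3 4 2 / 2 7 1 9 3 4 5 8 6 / 6 3 4 2 8 5 1 9 7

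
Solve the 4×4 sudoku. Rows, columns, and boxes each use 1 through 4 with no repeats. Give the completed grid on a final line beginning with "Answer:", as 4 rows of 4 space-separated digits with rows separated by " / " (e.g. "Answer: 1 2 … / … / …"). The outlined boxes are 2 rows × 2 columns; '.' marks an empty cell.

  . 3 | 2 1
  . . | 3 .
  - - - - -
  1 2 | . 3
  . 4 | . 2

Step 1. [r2c1∈{2,4}] across row 2, 2 lands solely at r2c1. So r2c1=2.
Step 2. [r2c2∈{1}] r2c2 is down to just 1. So r2c2=1.
Step 3. [r4c3∈{1}] nothing but 1 survives at r4c3. So r4c3=1.
Step 4. [r2c4∈{4}] r2c4 is down to just 4, so r2c4=4.
Step 5. [r3c3∈{4}] only 4 remains possible at r3c3 ⇒ r3c3=4.
Step 6. [r4c1∈{3}] r4c1 is down to just 3 ⇒ r4c1=3.
Step 7. [r1c1∈{4}] r1c1's peers cover all but 4. So r1c1=4.

Answer: 4 3 2 1 / 2 1 3 4 / 1 2 4 3 / 3 4 1 2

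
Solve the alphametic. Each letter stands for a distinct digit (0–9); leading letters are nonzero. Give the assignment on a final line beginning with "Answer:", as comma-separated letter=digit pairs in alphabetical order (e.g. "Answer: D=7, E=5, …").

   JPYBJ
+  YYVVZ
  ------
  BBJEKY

Step 1. [B] adding two 5-digit numbers gives at most 5+1 digits, and here it does — B is that final carry and must be 1 ⇒ B=1.
Step 2. [col 1: J + Z ≡ Y (mod 10)] no forcing yet in column 1 (carry-in 0); J=8 is free and consistent — try it ⇒ J=8.
Step 3. [col 1: J + Z ≡ Y (mod 10)] no forcing yet in column 1 (carry-in 0); Y=3 is free and consistent — try it. So Y=3.
Step 4. [col 1: J + Z ≡ Y (mod 10)] column 1 reads J+Z+carry(0)=Y with J=8, Y=3; with digits 1,3,8 already taken and all letters distinct, the only value for Z is 5. So Z=5.
Step 5. [col 2: B + V ≡ K (mod 10)] K=9 is one option consistent with column 2 (B + V ≡ K (mod 10), carry-in 1) — take it ⇒ K=9.
Step 6. [col 2: B + V ≡ K (mod 10)] from column 2 (B=1, K=9, carry-in 1, digits 1,3,5,8,9 already taken and all letters distinct): V must equal 7, so V=7.
Step 7. [col 3: Y + V ≡ E (mod 10)] from column 3 (Y=3, V=7, carry-in 0, digits 1,3,5,7,8,9 already taken and all letters distinct): E must equal 0. So E=0.
Step 8. [col 4: P + Y ≡ J (mod 10)] from column 4 (Y=3, J=8, carry-in 1, digits 0,1,3,5,7,8,9 already taken and all letters distinct): P must equal 4. So P=4.

Answer: B=1, E=0, J=8, K=9, P=4, V=7, Y=3, Z=5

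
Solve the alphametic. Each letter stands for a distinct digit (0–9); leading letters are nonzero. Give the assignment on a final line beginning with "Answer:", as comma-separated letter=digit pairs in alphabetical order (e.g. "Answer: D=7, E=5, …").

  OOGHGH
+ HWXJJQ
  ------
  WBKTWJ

Step 1. [col 1: H + Q ≡ J (mod 10)] several values work for J in column 1 (H + Q ≡ J (mod 10), carry-in 0); try J=7 ⇒ J=7.
Step 2. [col 1: H + Q ≡ J (mod 10)] Q=3 is one option consistent with column 1 (H + Q ≡ J (mod 10), carry-in 0) — take it, so Q=3.
Step 3. [col 1: H + Q ≡ J (mod 10)] from column 1 (Q=3, J=7, carry-in 0, digits 3,7 already taken and all letters distinct): H must equal 4. So H=4.
Step 4. [col 2: G + J ≡ W (mod 10)] G=8 is one option consistent with column 2 (G + J ≡ W (mod 10), carry-in 0) — take it, so G=8.
Step 5. [col 2: G + J ≡ W (mod 10)] column 2 reads G+J+carry(0)=W with G=8, J=7; with digits 3,4,7,8 already taken and all letters distinct, the only value for W is 5, so W=5.
Step 6. [col 3: H + J ≡ T (mod 10)] column 3 reads H+J+carry(1)=T with H=4, J=7; with digits 3,4,5,7,8 already taken and all letters distinct, the only value for T is 2. So T=2.
Step 7. [col 4: G + X ≡ K (mod 10)] no forcing yet in column 4 (carry-in 1); K=9 is free and consistent — try it, so K=9.
Step 8. [col 4: G + X ≡ K (mod 10)] in column 4 we have G+X≡K with carry-in 1; given G=8, K=9 and digits 2,3,4,5,7,8,9 already taken and all letters distinct, that pins X to 0 ⇒ X=0.
Step 9. [col 5: O + W ≡ B (mod 10)] O=1 is one option consistent with column 5 (O + W ≡ B (mod 10), carry-in 0) — take it. So O=1.
Step 10. [col 5: O + W ≡ B (mod 10)] column 5: given O=1, W=5, carry-in 0, and digits 0,1,2,3,4,5,7,8,9 already taken and all letters distinct, O+W≡B (mod 10) forces B=6. So B=6.

Answer: B=6, G=8, H=4, J=7, K=9, O=1, Q=3, T=2, W=5, X=0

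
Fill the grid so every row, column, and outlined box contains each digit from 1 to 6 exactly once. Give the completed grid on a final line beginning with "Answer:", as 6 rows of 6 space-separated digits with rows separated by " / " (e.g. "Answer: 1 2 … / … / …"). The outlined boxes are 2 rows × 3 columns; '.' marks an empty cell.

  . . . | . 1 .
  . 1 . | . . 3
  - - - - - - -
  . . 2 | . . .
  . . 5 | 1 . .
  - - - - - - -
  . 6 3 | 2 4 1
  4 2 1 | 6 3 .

Step 1. [r1c2∈{3,4,5}] col 2 places 5 nowhere but r1c2, so r1c2=5.
Step 2. [r3c4∈{3,4,5}] col 4 places 3 nowhere but r3c4 ⇒ r3c4=3.
Step 3. [r1c1∈{2,3,6}] in row 1, 3 fits only at r1c1, so r1c1=3.
Step 4. [r1c6∈{2,4,6}] r1c6 is the only open cell in row 1 admitting 2. So r1c6=2.
Step 5. [r2c5∈{5,6}] box 2 places 6 nowhere but r2c5. So r2c5=6.
Step 6. [r4c1∈{6}] r4c1 is down to just 6. So r4c1=6.
Step 7. [r2c3∈{4}] only 4 remains possible at r2c3. So r2c3=4.
Step 8. [r4c6∈{4}] r4c6 is down to just 4, so r4c6=4.
Step 9. [r3c6∈{5,6}] r3c6 is the only open cell in row 3 admitting 6 ⇒ r3c6=6.
Step 10. [r2c4∈{5}] only 5 remains possible at r2c4 ⇒ r2c4=5.
Step 11. [r3c1∈{1}] only 1 remains possible at r3c1 ⇒ r3c1=1.
Step 12. [r1c3∈{6}] r1c3 is down to just 6. So r1c3=6.
Step 13. [r4c2∈{3}] r4c2 has the single candidate 3. So r4c2=3.
Step 14. [r4c5∈{2}] r4c5's peers cover all but 2, so r4c5=2.
Step 15. [r1c4∈{4}] r1c4 is down to just 4 ⇒ r1c4=4.
Step 16. [r3c5∈{5}] nothing but 5 survives at r3c5, so r3c5=5.
Step 17. [r2c1∈{2}] r2c1 has the single candidate 2. So r2c1=2.
Step 18. [r6c6∈{5}] r6c6 has the single candidate 5. So r6c6=5.
Step 19. [r5c1∈{5}] r5c1 has the single candidate 5 ⇒ r5c1=5.
Step 20. [r3c2∈{4}] nothing but 4 survives at r3c2, so r3c2=4.

Answer: 3 5 6 4 1 2 / 2 1 4 5 6 3 / 1 4 2 3 5 6 / 6 3 5 1 2 4 / 5 6 3 2 4 1 / 4 2 1 6 3 5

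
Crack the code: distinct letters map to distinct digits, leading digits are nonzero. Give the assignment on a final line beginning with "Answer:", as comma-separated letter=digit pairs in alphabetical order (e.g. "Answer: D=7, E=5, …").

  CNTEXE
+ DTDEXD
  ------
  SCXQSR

Step 1. [col 1: E + D ≡ R (mod 10)] no forcing yet in column 1 (carry-in 0); E=5 is free and consistent — try it. So E=5.
Step 2. [col 1: E + D ≡ R (mod 10)] R=9 is one option consistent with column 1 (E + D ≡ R (mod 10), carry-in 0) — take it. So R=9.
Step 3. [col 1: E + D ≡ R (mod 10)] column 1: given E=5, R=9, carry-in 0, and digits 5,9 already taken and all letters distinct, E+D≡R (mod 10) forces D=4, so D=4.
Step 4. [col 2: X + X ≡ S (mod 10)] no forcing yet in column 2 (carry-in 0); X=3 is free and consistent — try it. So X=3.
Step 5. [col 2: X + X ≡ S (mod 10)] in column 2 we have X+X≡S with carry-in 0; given X=3 and digits 3,4,5,9 already taken and all letters distinct, that pins S to 6, so S=6.
Step 6. [col 3: E + E ≡ Q (mod 10)] in column 3 we have E+E≡Q with carry-in 0; given E=5 and digits 3,4,5,6,9 already taken and all letters distinct, that pins Q to 0, so Q=0.
Step 7. [col 4: T + D ≡ X (mod 10)] column 4: given D=4, X=3, carry-in 1, and digits 0,3,4,5,6,9 already taken and all letters distinct, T+D≡X (mod 10) forces T=8, so T=8.
Step 8. [col 5: N + T ≡ C (mod 10)] column 5: given T=8, carry-in 1, and digits 0,3,4,5,6,8,9 already taken and all letters distinct, N+T≡C (mod 10) forces N=2, so N=2.
Step 9. [col 5: N + T ≡ C (mod 10)] in column 5 we have N+T≡C with carry-in 1; given N=2, T=8 and digits 0,2,3,4,5,6,8,9 already taken and all letters distinct, that pins C to 1. So C=1.

Answer: C=1, D=4, E=5, N=2, Q=0, R=9, S=6, T=8, X=3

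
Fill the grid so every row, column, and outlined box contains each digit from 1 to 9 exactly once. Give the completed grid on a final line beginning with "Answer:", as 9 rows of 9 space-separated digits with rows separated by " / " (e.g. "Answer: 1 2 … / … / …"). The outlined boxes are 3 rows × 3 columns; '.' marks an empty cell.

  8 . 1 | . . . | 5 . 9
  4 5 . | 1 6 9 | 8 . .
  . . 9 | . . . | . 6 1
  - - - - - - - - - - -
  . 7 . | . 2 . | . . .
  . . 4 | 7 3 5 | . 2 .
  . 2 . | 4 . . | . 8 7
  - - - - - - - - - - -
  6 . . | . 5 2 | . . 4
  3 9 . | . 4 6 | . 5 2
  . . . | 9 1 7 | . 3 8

Step 1. [r8c7∈{1,7}] 1 has one home in row 8: r8c7, so r8c7=1.
Step 2. [r3c2∈{3}] r3c2's peers cover all but 3 ⇒ r3c2=3.
Step 3. [r5c9∈{6}] nothing but 6 survives at r5c9, so r5c9=6.
Step 4. [r5c7∈{9}] nothing but 9 survives at r5c7. So r5c7=9.
Step 5. [r8c4∈{8}] only 8 remains possible at r8c4, so r8c4=8.
Step 6. [r3c1∈{2,7}] in col 1, 7 fits only at r3c1 ⇒ r3c1=7.
Step 7. [r6c3∈{3,5,6}] r6c3 is the only open cell in row 6 admitting 6 ⇒ r6c3=6.
Step 8. [r6c1∈{1,5,9}] 5 has one home in row 6: r6c1. So r6c1=5.
Step 9. [r4c6∈{1,8}] box 5 places 8 nowhere but r4c6, so r4c6=8.
Step 10. [r4c8∈{1,4}] 1 has one home in col 8: r4c8 ⇒ r4c8=1.
Step 11. [r1c8∈{4,7}] 4 has one home in col 8: r1c8. So r1c8=4.
Step 12. [r7c2∈{1,8}] in row 7, 1 fits only at r7c2 ⇒ r7c2=1.
Step 13. [r6c7∈{3}] only 3 remains possible at r6c7, so r6c7=3.
Step 14. [r1c4∈{2,3}] row 1 places 2 nowhere but r1c4 ⇒ r1c4=2.
Step 15. [r7c7∈{7}] only 7 remains possible at r7c7, so r7c7=7.
Step 16. [r2c3∈{2}] only 2 remains possible at r2c3, so r2c3=2.
Step 17. [r7c3∈{8}] r7c3 is down to just 8, so r7c3=8.
Step 18. [r5c2∈{8}] nothing but 8 survives at r5c2, so r5c2=8.
Step 19. [r4c9∈{5}] nothing but 5 survives at r4c9. So r4c9=5.
Step 20. [r3c6∈{4}] r3c6's peers cover all but 4. So r3c6=4.
Step 21. [r3c4∈{5}] r3c4 is down to just 5 ⇒ r3c4=5.
Step 22. [r4c3∈{3}] r4c3 is down to just 3. So r4c3=3.
Step 23. [r9c1∈{2}] nothing but 2 survives at r9c1, so r9c1=2.
Step 24. [r2c9∈{3}] only 3 remains possible at r2c9. So r2c9=3.
Step 25. [r3c5∈{8}] nothing but 8 survives at r3c5 ⇒ r3c5=8.
Step 26. [r1c6∈{3}] r1c6's peers cover all but 3, so r1c6=3.
Step 27. [r9c7∈{6}] only 6 remains possible at r9c7 ⇒ r9c7=6.
Step 28. [r7c4∈{3}] r7c4 has the single candidate 3, so r7c4=3.
Step 29. [r6c5∈{9}] only 9 remains possible at r6c5, so r6c5=9.
Step 30. [r1c5∈{7}] r1c5 has the single candidate 7 ⇒ r1c5=7.
Step 31. [r4c7∈{4}] only 4 remains possible at r4c7. So r4c7=4.
Step 32. [r2c8∈{7}] nothing but 7 survives at r2c8. So r2c8=7.
Step 33. [r4c1∈{9}] r4c1's peers cover all but 9. So r4c1=9.
Step 34. [r4c4∈{6}] r4c4's peers cover all but 6 ⇒ r4c4=6.
Step 35. [r8c3∈{7}] r8c3 has the single candidate 7 ⇒ r8c3=7.
Step 36. [r5c1∈{1}] nothing but 1 survives at r5c1 ⇒ r5c1=1.
Step 37. [r1c2∈{6}] r1c2 has the single candidate 6. So r1c2=6.
Step 38. [r7c8∈{9}] only 9 remains possible at r7c8 ⇒ r7c8=9.
Step 39. [r3c7∈{2}] r3c7 is down to just 2. So r3c7=2.
Step 40. [r9c3∈{5}] r9c3 has the single candidate 5. So r9c3=5.
Step 41. [r6c6∈{1}] nothing but 1 survives at r6c6. So r6c6=1.
Step 42. [r9c2∈{4}] only 4 remains possible at r9c2. So r9c2=4.

Answer: 8 6 1 2 7 3 5 4 9 / 4 5 2 1 6 9 8 7 3 / 7 3 9 5 8 4 2 6 1 / 9 7 3 6 2 8 4 1 5 / 1 8 4 7 3 5 9 2 6 / 5 2 6 4 9 1 3 8 7 / 6 1 8 3 5 2 7 9 4 / 3 9 7 8 4 6 1 5 2 / 2 4 5 9 1 7 6 3 8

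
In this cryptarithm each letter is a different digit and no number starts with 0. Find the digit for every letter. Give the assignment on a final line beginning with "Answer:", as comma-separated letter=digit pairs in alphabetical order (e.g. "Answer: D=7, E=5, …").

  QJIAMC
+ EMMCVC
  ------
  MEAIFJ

Step 1. [col 1: C + C ≡ J (mod 10)] column 1 (C + C ≡ J (mod 10), carry-in 0) doesn't pin C yet; pick C=4 and continue. So C=4.
Step 2. [col 1: C + C ≡ J (mod 10)] column 1 reads C+C+carry(0)=J with C=4; with digits 4 already taken and all letters distinct, the only value for J is 8. So J=8.
Step 3. [col 2: M + V ≡ F (mod 10)] several values work for V in column 2 (M + V ≡ F (mod 10), carry-in 0); try V=2, so V=2.
Step 4. [col 2: M + V ≡ F (mod 10)] column 2 (M + V ≡ F (mod 10), carry-in 0) doesn't pin M yet; pick M=5 and continue. So M=5.
Step 5. [col 2: M + V ≡ F (mod 10)] from column 2 (M=5, V=2, carry-in 0, digits 2,4,5,8 already taken and all letters distinct): F must equal 7. So F=7.
Step 6. [col 3: A + C ≡ I (mod 10)] A=6 is one option consistent with column 3 (A + C ≡ I (mod 10), carry-in 0) — take it. So A=6.
Step 7. [col 3: A + C ≡ I (mod 10)] in column 3 we have A+C≡I with carry-in 0; given A=6, C=4 and digits 2,4,5,6,7,8 already taken and all letters distinct, that pins I to 0 ⇒ I=0.
Step 8. [col 5: J + M ≡ E (mod 10)] from column 5 (J=8, M=5, carry-in 0, digits 0,2,4,5,6,7,8 already taken and all letters distinct): E must equal 3 ⇒ E=3.
Step 9. [col 6: Q + E ≡ M (mod 10)] from column 6 (E=3, M=5, carry-in 1, digits 0,2,3,4,5,6,7,8 already taken and all letters distinct): Q must equal 1 ⇒ Q=1.

Answer: A=6, C=4, E=3, F=7, I=0, J=8, M=5, Q=1, V=2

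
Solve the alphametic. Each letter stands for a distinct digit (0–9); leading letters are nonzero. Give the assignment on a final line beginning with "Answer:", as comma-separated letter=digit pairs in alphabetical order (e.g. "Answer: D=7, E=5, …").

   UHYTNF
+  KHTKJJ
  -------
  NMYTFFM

Step 1. [col 1: F + J ≡ M (mod 10)] no forcing yet in column 1 (carry-in 0); J=2 is free and consistent — try it. So J=2.
Step 2. [col 1: F + J ≡ M (mod 10)] column 1 (F + J ≡ M (mod 10), carry-in 0) doesn't pin M yet; pick M=5 and continue. So M=5.
Step 3. [col 1: F + J ≡ M (mod 10)] from column 1 (J=2, M=5, carry-in 0, digits 2,5 already taken and all letters distinct): F must equal 3, so F=3.
Step 4. [col 2: N + J ≡ F (mod 10)] from column 2 (J=2, F=3, carry-in 0, digits 2,3,5 already taken and all letters distinct): N must equal 1, so N=1.
Step 5. [col 3: T + K ≡ F (mod 10)] no forcing yet in column 3 (carry-in 0); K=7 is free and consistent — try it, so K=7.
Step 6. [col 3: T + K ≡ F (mod 10)] in column 3 we have T+K≡F with carry-in 0; given K=7, F=3 and digits 1,2,3,5,7 already taken and all letters distinct, that pins T to 6, so T=6.
Step 7. [col 4: Y + T ≡ T (mod 10)] from column 4 (T=6, carry-in 1, digits 1,2,3,5,6,7 already taken and all letters distinct): Y must equal 9. So Y=9.
Step 8. [col 5: H + H ≡ Y (mod 10)] column 5 reads H+H+carry(1)=Y with Y=9; with digits 1,2,3,5,6,7,9 already taken and all letters distinct, the only value for H is 4. So H=4.
Step 9. [col 6: U + K ≡ M (mod 10)] column 6: given K=7, M=5, carry-in 0, and digits 1,2,3,4,5,6,7,9 already taken and all letters distinct, U+K≡M (mod 10) forces U=8. So U=8.

Answer: F=3, H=4, J=2, K=7, M=5, N=1, T=6, U=8, Y=9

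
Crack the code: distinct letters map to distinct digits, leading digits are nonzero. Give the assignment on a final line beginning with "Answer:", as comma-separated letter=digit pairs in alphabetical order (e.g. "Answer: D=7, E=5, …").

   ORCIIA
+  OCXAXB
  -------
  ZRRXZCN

Step 1. [col 1: A + B ≡ N (mod 10)] column 1 (A + B ≡ N (mod 10), carry-in 0) doesn't pin B yet; pick B=4 and continue. So B=4.
Step 2. [col 1: A + B ≡ N (mod 10)] several values work for A in column 1 (A + B ≡ N (mod 10), carry-in 0); try A=6, so A=6.
Step 3. [col 1: A + B ≡ N (mod 10)] from column 1 (A=6, B=4, carry-in 0, digits 4,6 already taken and all letters distinct): N must equal 0 ⇒ N=0.
Step 4. [col 2: I + X ≡ C (mod 10)] column 2 (I + X ≡ C (mod 10), carry-in 1) doesn't pin C yet; pick C=9 and continue, so C=9.
Step 5. [col 2: I + X ≡ C (mod 10)] I=5 is one option consistent with column 2 (I + X ≡ C (mod 10), carry-in 1) — take it. So I=5.
Step 6. [Z] adding two 6-digit numbers gives at most 6+1 digits, and here it does — Z is that final carry and must be 1, so Z=1.
Step 7. [col 2: I + X ≡ C (mod 10)] column 2: given I=5, C=9, carry-in 1, and digits 0,1,4,5,6,9 already taken and all letters distinct, I+X≡C (mod 10) forces X=3. So X=3.
Step 8. [col 5: R + C ≡ R (mod 10)] no forcing yet in column 5 (carry-in 1); R=7 is free and consistent — try it ⇒ R=7.
Step 9. [col 6: O + O ≡ R (mod 10)] in column 6 we have O+O≡R with carry-in 1; given R=7 and digits 0,1,3,4,5,6,7,9 already taken and all letters distinct, that pins O to 8, so O=8.

Answer: A=6, B=4, C=9, I=5, N=0, O=8, R=7, X=3, Z=1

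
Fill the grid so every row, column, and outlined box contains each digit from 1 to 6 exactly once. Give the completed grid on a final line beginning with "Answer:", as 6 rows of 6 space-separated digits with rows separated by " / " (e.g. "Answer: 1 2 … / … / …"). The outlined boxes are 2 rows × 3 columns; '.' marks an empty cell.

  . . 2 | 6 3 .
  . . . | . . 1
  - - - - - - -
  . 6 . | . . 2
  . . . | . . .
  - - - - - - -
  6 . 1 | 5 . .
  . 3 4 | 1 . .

Step 1. [r6c1∈{2,5}] 5 has one home in row 6: r6c1. So r6c1=5.
Step 2. [r4c1∈{1,2,3,4}] in col 1, 2 fits only at r4c1. So r4c1=2.
Step 3. [r6c5∈{2,6}] 2 has one home in row 6: r6c5, so r6c5=2.
Step 4. [r4c5∈{1,4,5,6}] r4c5 is the only open cell in col 5 admitting 6 ⇒ r4c5=6.
Step 5. [r4c2∈{1,4,5}] row 4 places 1 nowhere but r4c2, so r4c2=1.
Step 6. [r3c1∈{3,4}] box 3 places 4 nowhere but r3c1, so r3c1=4.
Step 7. [r3c4∈{3}] only 3 remains possible at r3c4. So r3c4=3.
Step 8. [r3c3∈{5}] r3c3 is down to just 5. So r3c3=5.
Step 9. [r2c5∈{4,5}] across col 5, 5 lands solely at r2c5. So r2c5=5.
Step 10. [r1c6∈{4}] r1c6 has the single candidate 4, so r1c6=4.
Step 11. [r2c1∈{3}] r2c1 has the single candidate 3. So r2c1=3.
Step 12. [r5c6∈{3}] r5c6's peers cover all but 3, so r5c6=3.
Step 13. [r2c3∈{6}] r2c3 has the single candidate 6 ⇒ r2c3=6.
Step 14. [r6c6∈{6}] r6c6 has the single candidate 6 ⇒ r6c6=6.
Step 15. [r1c2∈{5}] nothing but 5 survives at r1c2, so r1c2=5.
Step 16. [r3c5∈{1}] r3c5 has the single candidate 1 ⇒ r3c5=1.
Step 17. [r2c2∈{4}] r2c2's peers cover all but 4, so r2c2=4.
Step 18. [r4c3∈{3}] only 3 remains possible at r4c3 ⇒ r4c3=3.
Step 19. [r1c1∈{1}] r1c1's peers cover all but 1. So r1c1=1.
Step 20. [r4c6∈{5}] r4c6 is down to just 5 ⇒ r4c6=5.
Step 21. [r4c4∈{4}] r4c4 has the single candidate 4, so r4c4=4.
Step 22. [r5c2∈{2}] r5c2 has the single candidate 2, so r5c2=2.
Step 23. [r5c5∈{4}] nothing but 4 survives at r5c5 ⇒ r5c5=4.
Step 24. [r2c4∈{2}] only 2 remains possible at r2c4. So r2c4=2.

Answer: 1 5 2 6 3 4 / 3 4 6 2 5 1 / 4 6 5 3 1 2 / 2 1 3 4 6 5 / 6 2 1 5 4 3 / 5 3 4 1 2 6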